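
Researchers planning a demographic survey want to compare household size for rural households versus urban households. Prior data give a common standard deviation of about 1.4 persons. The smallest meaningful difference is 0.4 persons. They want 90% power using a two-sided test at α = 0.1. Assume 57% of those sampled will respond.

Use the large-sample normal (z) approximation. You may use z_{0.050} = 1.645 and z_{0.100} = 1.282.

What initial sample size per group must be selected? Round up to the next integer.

n = (z_{α/2} + z_β)² · (σ₁² + σ₂²) / δ²
  = (1.645 + 1.282)² · (2·1.4² = 3.92) / 0.4²
  = 8.5673 · 3.92 / 0.16
  = 209.90
Adjust for 57% response: 209.90 / 0.57 = 368.24.
Round up → n = 369 per group.

n = 369 per group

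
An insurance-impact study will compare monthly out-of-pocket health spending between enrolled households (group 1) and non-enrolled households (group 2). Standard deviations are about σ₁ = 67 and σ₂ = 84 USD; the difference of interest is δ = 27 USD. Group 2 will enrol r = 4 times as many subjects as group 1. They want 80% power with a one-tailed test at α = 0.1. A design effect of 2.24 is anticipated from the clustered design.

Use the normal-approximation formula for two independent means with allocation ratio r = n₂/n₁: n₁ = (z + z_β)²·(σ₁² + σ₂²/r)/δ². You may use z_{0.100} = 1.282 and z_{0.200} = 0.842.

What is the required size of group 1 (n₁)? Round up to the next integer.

n₁ = 87

n₁ = (z_α + z_β)² · (σ₁² + σ₂²/r) / δ²
   = (1.282 + 0.842)² · (67² + 84²/4) / 27²
   = 4.5114 · (4489 + 1764) / 729
   = 4.5114 · 6253 / 729
   = 38.70
Design effect: 2.24 × 38.70 = 86.68.
Round up → n₁ = 87; n₂ = r·n₁ = 4 × 87 = 348.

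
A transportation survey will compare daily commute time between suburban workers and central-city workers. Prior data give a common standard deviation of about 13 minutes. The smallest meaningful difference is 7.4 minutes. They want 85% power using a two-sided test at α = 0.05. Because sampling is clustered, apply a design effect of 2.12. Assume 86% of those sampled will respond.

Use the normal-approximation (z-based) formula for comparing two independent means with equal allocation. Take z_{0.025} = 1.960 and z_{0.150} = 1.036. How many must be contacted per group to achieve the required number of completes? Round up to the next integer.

n = (z_{α/2} + z_β)² · (σ₁² + σ₂²) / δ²
  = (1.960 + 1.036)² · (2·13² = 338) / 7.4²
  = 8.9760 · 338 / 54.76
  = 55.40
Design effect: 2.12 × 55.40 = 117.46.
Adjust for 86% response: 117.46 / 0.86 = 136.58.
Round up → n = 137 per group.

n = 137 per group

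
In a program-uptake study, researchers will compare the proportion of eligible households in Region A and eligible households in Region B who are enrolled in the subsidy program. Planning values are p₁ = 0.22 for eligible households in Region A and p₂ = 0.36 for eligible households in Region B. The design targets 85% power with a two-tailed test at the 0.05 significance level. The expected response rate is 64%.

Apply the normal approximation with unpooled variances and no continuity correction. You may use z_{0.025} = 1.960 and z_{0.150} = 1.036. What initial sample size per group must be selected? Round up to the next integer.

n = (z_{α/2} + z_β)² · [p₁(1−p₁) + p₂(1−p₂)] / (p₁ − p₂)²
  = (1.960 + 1.036)² · (0.22·0.78 + 0.36·0.64) / (-0.14)²
  = (2.996)² · (0.1716 + 0.2304) / 0.0196
  = 8.9760 · 0.4020 / 0.0196
  = 184.10
Adjust for 64% response: 184.10 / 0.64 = 287.66.
Round up → n = 288 per group.

n = 288 per group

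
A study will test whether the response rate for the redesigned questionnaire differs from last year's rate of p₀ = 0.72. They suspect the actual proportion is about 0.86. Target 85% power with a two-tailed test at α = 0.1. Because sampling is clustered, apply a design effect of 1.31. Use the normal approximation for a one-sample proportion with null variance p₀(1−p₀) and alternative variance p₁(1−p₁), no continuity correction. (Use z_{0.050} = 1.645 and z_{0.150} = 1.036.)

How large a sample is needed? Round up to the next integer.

n = [z_{α/2}·√(p₀q₀) + z_β·√(p₁q₁)]² / (p₁ − p₀)²
  = [1.645·√(0.72·0.28) + 1.036·√(0.86·0.14)]² / (0.14)²
  = [1.645·0.4490 + 1.036·0.3470]² / 0.0196
  = [1.0981]² / 0.0196
  = 61.52
Design effect: 1.31 × 61.52 = 80.59.
Round up → n = 81.

n = 81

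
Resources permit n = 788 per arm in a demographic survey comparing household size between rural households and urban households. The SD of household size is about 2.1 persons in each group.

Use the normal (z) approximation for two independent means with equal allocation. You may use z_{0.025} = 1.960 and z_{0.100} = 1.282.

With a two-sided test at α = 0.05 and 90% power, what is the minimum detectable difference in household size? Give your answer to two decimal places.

δ = (z_{α/2} + z_β) · √((σ₁²+σ₂²)/n)
  = (1.960 + 1.282) · √(8.82/788)
  = 3.242 · √0.01119
  = 3.242 · 0.1058
  = 0.3430

Minimum detectable difference ≈ 0.34 persons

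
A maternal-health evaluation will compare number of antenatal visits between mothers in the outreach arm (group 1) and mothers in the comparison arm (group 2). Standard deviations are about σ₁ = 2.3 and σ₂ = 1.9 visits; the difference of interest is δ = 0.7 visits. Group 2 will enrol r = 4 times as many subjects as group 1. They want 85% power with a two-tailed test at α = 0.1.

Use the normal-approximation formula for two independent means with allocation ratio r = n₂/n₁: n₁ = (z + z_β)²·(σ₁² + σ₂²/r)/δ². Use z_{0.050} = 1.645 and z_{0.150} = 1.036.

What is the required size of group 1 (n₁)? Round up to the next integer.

n₁ = 91

n₁ = (z_{α/2} + z_β)² · (σ₁² + σ₂²/r) / δ²
   = (1.645 + 1.036)² · (2.3² + 1.9²/4) / 0.7²
   = 7.1878 · (5.29 + 0.9025) / 0.49
   = 7.1878 · 6.1925 / 0.49
   = 90.84
Round up → n₁ = 91; n₂ = r·n₁ = 4 × 91 = 364.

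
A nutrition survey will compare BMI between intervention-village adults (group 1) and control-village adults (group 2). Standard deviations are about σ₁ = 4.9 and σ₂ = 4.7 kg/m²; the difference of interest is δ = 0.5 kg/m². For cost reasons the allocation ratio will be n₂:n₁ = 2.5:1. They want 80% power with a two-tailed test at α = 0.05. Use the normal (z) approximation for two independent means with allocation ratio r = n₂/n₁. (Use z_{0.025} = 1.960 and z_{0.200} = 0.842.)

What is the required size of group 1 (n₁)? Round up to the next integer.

n₁ = (z_{α/2} + z_β)² · (σ₁² + σ₂²/r) / δ²
   = (1.960 + 0.842)² · (4.9² + 4.7²/2.5) / 0.5²
   = 7.8512 · (24.01 + 8.836) / 0.25
   = 7.8512 · 32.846 / 0.25
   = 1031.52
Round up → n₁ = 1032; n₂ = r·n₁ = 2.5 × 1032 = 2580.

n₁ = 1032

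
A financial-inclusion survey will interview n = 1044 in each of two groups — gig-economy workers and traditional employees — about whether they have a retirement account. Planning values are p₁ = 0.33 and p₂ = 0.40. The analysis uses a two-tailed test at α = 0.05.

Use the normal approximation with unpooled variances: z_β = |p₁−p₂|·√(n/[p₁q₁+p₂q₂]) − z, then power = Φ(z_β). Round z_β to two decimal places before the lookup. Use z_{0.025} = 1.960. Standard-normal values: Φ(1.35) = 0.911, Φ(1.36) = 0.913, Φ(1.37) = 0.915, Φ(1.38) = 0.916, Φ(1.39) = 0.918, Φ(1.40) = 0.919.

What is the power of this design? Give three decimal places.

z_β = |p₁−p₂|·√(n/[p₁q₁+p₂q₂]) − z_{α/2}
    = 0.07 · √(1044/0.4611) − 1.960
    = 0.07 · 47.5831 − 1.960
    = 3.3308 − 1.960 = 1.3708 → 1.37
Power = Φ(1.37) = 0.915.

Power ≈ 0.915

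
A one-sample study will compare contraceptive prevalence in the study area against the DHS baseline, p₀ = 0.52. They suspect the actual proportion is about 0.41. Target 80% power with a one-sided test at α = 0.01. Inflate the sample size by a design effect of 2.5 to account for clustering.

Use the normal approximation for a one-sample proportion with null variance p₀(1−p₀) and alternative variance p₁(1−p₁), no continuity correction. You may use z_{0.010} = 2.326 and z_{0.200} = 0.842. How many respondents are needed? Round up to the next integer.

n = [z_α·√(p₀q₀) + z_β·√(p₁q₁)]² / (p₁ − p₀)²
  = [2.326·√(0.52·0.48) + 0.842·√(0.41·0.59)]² / (-0.11)²
  = [2.326·0.4996 + 0.842·0.4918]² / 0.0121
  = [1.5762]² / 0.0121
  = 205.32
Design effect: 2.5 × 205.32 = 513.30.
Round up → n = 514.

n = 514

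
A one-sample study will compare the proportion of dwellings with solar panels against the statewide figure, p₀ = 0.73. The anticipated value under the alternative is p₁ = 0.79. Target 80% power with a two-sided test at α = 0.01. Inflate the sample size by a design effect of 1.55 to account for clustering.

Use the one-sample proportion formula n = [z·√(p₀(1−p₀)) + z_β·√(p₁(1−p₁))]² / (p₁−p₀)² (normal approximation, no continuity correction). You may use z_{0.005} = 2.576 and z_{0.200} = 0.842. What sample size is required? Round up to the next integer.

n = 952

n = [z_{α/2}·√(p₀q₀) + z_β·√(p₁q₁)]² / (p₁ − p₀)²
  = [2.576·√(0.73·0.27) + 0.842·√(0.79·0.21)]² / (0.06)²
  = [2.576·0.4440 + 0.842·0.4073]² / 0.0036
  = [1.4866]² / 0.0036
  = 613.88
Design effect: 1.55 × 613.88 = 951.51.
Round up → n = 952.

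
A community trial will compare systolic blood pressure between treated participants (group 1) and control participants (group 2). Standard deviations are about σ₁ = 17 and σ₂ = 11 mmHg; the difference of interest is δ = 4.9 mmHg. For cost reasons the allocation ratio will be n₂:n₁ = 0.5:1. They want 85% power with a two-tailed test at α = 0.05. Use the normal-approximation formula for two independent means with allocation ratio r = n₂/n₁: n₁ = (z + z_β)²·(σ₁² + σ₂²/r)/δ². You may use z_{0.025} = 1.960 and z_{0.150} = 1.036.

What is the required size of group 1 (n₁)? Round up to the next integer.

n₁ = 199

n₁ = (z_{α/2} + z_β)² · (σ₁² + σ₂²/r) / δ²
   = (1.960 + 1.036)² · (17² + 11²/0.5) / 4.9²
   = 8.9760 · (289 + 242) / 24.01
   = 8.9760 · 531 / 24.01
   = 198.51
Round up → n₁ = 199; n₂ = r·n₁ = 0.5 × 199 = 100.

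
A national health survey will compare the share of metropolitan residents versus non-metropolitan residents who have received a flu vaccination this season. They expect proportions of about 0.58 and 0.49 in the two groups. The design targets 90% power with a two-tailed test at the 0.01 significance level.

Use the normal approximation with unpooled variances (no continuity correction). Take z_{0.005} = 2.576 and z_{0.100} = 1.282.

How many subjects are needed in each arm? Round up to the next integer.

n = (z_{α/2} + z_β)² · [p₁(1−p₁) + p₂(1−p₂)] / (p₁ − p₂)²
  = (2.576 + 1.282)² · (0.58·0.42 + 0.49·0.51) / (0.09)²
  = (3.858)² · (0.2436 + 0.2499) / 0.0081
  = 14.8842 · 0.4935 / 0.0081
  = 906.83
Round up → n = 907 per group.

n = 907 per group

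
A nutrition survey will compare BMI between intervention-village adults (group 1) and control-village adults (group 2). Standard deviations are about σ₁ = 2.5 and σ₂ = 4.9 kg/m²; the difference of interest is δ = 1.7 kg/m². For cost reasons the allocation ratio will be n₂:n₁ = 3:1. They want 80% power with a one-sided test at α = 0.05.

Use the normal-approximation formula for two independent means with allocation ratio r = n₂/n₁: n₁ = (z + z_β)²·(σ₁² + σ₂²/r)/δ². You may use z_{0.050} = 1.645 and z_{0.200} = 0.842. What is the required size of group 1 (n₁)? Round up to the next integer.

n₁ = (z_α + z_β)² · (σ₁² + σ₂²/r) / δ²
   = (1.645 + 0.842)² · (2.5² + 4.9²/3) / 1.7²
   = 6.1852 · (6.25 + 8.0033) / 2.89
   = 6.1852 · 14.2533 / 2.89
   = 30.50
Round up → n₁ = 31; n₂ = r·n₁ = 3 × 31 = 93.

n₁ = 31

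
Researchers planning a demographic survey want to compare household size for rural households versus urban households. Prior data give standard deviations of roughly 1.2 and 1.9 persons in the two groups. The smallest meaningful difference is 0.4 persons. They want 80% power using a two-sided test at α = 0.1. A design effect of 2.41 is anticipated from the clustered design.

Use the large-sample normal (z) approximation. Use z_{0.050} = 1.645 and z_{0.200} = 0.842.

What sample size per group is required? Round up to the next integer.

n = 471 per group

n = (z_{α/2} + z_β)² · (σ₁² + σ₂²) / δ²
  = (1.645 + 0.842)² · (1.2² + 1.9² = 5.05) / 0.4²
  = 6.1852 · 5.05 / 0.16
  = 195.22
Design effect: 2.41 × 195.22 = 470.48.
Round up → n = 471 per group.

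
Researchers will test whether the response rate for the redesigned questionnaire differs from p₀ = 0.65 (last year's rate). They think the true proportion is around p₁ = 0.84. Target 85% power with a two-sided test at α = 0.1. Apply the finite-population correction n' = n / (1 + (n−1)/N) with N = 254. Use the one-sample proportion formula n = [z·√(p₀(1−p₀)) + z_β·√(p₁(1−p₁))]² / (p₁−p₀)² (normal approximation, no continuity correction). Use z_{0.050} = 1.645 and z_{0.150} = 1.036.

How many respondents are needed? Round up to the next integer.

n = [z_{α/2}·√(p₀q₀) + z_β·√(p₁q₁)]² / (p₁ − p₀)²
  = [1.645·√(0.65·0.35) + 1.036·√(0.84·0.16)]² / (0.19)²
  = [1.645·0.4770 + 1.036·0.3666]² / 0.0361
  = [1.1644]² / 0.0361
  = 37.56
Finite-population correction (N = 254): 37.56 / (1 + (37.56 − 1)/254) = 32.83.
Round up → n = 33.

n = 33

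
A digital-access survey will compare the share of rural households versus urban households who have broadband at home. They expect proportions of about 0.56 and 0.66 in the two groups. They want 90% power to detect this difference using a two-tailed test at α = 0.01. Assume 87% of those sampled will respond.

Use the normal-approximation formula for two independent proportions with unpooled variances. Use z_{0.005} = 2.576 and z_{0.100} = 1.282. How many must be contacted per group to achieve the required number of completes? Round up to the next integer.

n = (z_{α/2} + z_β)² · [p₁(1−p₁) + p₂(1−p₂)] / (p₁ − p₂)²
  = (2.576 + 1.282)² · (0.56·0.44 + 0.66·0.34) / (-0.10)²
  = (3.858)² · (0.2464 + 0.2244) / 0.0100
  = 14.8842 · 0.4708 / 0.0100
  = 700.75
Adjust for 87% response: 700.75 / 0.87 = 805.46.
Round up → n = 806 per group.

n = 806 per group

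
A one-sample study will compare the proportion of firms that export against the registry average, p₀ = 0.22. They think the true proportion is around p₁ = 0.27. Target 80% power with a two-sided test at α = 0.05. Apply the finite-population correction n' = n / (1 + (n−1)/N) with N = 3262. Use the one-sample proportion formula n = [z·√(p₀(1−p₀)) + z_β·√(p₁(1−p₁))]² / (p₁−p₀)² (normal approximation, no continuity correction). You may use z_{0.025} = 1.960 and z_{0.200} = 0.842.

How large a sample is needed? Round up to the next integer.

n = [z_{α/2}·√(p₀q₀) + z_β·√(p₁q₁)]² / (p₁ − p₀)²
  = [1.960·√(0.22·0.78) + 0.842·√(0.27·0.73)]² / (0.05)²
  = [1.960·0.4142 + 0.842·0.4440]² / 0.0025
  = [1.1857]² / 0.0025
  = 562.39
Finite-population correction (N = 3262): 562.39 / (1 + (562.39 − 1)/3262) = 479.81.
Round up → n = 480.

n = 480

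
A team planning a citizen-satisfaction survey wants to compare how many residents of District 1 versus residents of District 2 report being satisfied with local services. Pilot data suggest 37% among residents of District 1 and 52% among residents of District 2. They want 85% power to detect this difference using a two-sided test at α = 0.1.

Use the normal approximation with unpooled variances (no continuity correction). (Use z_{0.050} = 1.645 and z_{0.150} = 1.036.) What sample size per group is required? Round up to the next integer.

n = (z_{α/2} + z_β)² · [p₁(1−p₁) + p₂(1−p₂)] / (p₁ − p₂)²
  = (1.645 + 1.036)² · (0.37·0.63 + 0.52·0.48) / (-0.15)²
  = (2.681)² · (0.2331 + 0.2496) / 0.0225
  = 7.1878 · 0.4827 / 0.0225
  = 154.20
Round up → n = 155 per group.

n = 155 per group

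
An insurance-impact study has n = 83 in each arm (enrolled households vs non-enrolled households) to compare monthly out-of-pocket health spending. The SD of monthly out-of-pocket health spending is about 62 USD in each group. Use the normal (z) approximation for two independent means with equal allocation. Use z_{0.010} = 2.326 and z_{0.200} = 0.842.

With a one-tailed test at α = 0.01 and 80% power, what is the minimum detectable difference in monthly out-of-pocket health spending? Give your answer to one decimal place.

δ = (z_α + z_β) · √((σ₁²+σ₂²)/n)
  = (2.326 + 0.842) · √(7688/83)
  = 3.168 · √92.6265
  = 3.168 · 9.6243
  = 30.4897

Minimum detectable difference ≈ 30.5 USD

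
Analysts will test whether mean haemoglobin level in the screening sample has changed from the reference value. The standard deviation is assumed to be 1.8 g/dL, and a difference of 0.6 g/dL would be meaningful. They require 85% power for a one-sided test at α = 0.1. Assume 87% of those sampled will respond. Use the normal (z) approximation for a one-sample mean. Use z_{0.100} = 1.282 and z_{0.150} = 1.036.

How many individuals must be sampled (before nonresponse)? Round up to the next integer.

n = (z_α + z_β)² · σ² / δ²
  = (1.282 + 1.036)² · 1.8² / 0.6²
  = 5.3731 · 3.24 / 0.36
  = 48.36
Adjust for 87% response: 48.36 / 0.87 = 55.58.
Round up → n = 56.

n = 56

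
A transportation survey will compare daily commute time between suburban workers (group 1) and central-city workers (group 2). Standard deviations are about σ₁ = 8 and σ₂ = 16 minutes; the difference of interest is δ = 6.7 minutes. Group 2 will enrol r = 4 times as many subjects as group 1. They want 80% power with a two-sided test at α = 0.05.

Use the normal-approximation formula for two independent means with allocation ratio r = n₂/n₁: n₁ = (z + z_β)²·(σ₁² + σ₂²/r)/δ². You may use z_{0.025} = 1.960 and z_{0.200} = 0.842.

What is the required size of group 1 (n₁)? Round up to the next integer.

n₁ = (z_{α/2} + z_β)² · (σ₁² + σ₂²/r) / δ²
   = (1.960 + 0.842)² · (8² + 16²/4) / 6.7²
   = 7.8512 · (64 + 64) / 44.89
   = 7.8512 · 128 / 44.89
   = 22.39
Round up → n₁ = 23; n₂ = r·n₁ = 4 × 23 = 92.

n₁ = 23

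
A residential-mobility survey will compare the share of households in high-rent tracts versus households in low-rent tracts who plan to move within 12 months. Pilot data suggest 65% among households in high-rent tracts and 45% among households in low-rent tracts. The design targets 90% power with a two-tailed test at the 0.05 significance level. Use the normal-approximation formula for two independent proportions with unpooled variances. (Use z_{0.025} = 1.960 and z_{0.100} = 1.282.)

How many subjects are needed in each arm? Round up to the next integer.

n = 125 per group

n = (z_{α/2} + z_β)² · [p₁(1−p₁) + p₂(1−p₂)] / (p₁ − p₂)²
  = (1.960 + 1.282)² · (0.65·0.35 + 0.45·0.55) / (0.20)²
  = (3.242)² · (0.2275 + 0.2475) / 0.0400
  = 10.5106 · 0.4750 / 0.0400
  = 124.81
Round up → n = 125 per group.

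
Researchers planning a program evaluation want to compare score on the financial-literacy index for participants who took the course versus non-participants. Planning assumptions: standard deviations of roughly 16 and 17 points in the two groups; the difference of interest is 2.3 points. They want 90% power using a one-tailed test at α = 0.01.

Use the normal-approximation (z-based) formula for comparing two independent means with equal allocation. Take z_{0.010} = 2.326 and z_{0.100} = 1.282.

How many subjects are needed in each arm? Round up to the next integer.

n = (z_α + z_β)² · (σ₁² + σ₂²) / δ²
  = (2.326 + 1.282)² · (16² + 17² = 545) / 2.3²
  = 13.0177 · 545 / 5.29
  = 1341.14
Round up → n = 1342 per group.

n = 1342 per group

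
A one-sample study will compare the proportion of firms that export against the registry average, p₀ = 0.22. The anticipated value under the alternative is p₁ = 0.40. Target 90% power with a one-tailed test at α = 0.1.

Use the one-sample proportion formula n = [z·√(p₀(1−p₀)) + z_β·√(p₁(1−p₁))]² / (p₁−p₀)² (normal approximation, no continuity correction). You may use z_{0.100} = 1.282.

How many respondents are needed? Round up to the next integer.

n = 42

n = [z_α·√(p₀q₀) + z_β·√(p₁q₁)]² / (p₁ − p₀)²
  = [1.282·√(0.22·0.78) + 1.282·√(0.40·0.60)]² / (0.18)²
  = [1.282·0.4142 + 1.282·0.4899]² / 0.0324
  = [1.1591]² / 0.0324
  = 41.47
Round up → n = 42.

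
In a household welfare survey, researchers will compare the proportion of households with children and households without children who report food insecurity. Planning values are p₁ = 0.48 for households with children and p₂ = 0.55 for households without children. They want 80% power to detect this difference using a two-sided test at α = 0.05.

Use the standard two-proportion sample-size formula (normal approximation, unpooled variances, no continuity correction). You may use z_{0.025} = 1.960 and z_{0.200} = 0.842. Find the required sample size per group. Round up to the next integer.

n = 797 per group

n = (z_{α/2} + z_β)² · [p₁(1−p₁) + p₂(1−p₂)] / (p₁ − p₂)²
  = (1.960 + 0.842)² · (0.48·0.52 + 0.55·0.45) / (-0.07)²
  = (2.802)² · (0.2496 + 0.2475) / 0.0049
  = 7.8512 · 0.4971 / 0.0049
  = 796.50
Round up → n = 797 per group.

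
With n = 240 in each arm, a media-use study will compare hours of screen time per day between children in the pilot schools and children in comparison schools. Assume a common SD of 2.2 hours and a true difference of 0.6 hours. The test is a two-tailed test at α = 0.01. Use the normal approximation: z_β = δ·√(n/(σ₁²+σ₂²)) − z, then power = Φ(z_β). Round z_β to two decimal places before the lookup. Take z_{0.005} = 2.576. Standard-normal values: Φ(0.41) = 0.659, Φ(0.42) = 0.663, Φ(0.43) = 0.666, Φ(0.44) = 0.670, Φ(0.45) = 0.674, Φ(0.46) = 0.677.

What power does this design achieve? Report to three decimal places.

Power ≈ 0.659

z_β = δ·√(n/(σ₁²+σ₂²)) − z_{α/2}
    = 0.6 · √(240/9.68) − 2.576
    = 0.6 · 4.97930 − 2.576
    = 2.9876 − 2.576 = 0.4116 → 0.41
Power = Φ(0.41) = 0.659.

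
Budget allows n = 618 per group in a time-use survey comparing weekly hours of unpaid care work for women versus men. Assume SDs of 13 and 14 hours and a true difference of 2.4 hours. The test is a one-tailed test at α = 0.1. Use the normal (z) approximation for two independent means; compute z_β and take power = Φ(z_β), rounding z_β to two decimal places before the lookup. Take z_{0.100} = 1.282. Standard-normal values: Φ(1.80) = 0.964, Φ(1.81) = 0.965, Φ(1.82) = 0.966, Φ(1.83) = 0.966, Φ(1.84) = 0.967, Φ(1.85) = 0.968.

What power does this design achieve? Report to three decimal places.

Power ≈ 0.967

z_β = δ·√(n/(σ₁²+σ₂²)) − z_α
    = 2.4 · √(618/365) − 1.282
    = 2.4 · 1.30121 − 1.282
    = 3.1229 − 1.282 = 1.8409 → 1.84
Power = Φ(1.84) = 0.967.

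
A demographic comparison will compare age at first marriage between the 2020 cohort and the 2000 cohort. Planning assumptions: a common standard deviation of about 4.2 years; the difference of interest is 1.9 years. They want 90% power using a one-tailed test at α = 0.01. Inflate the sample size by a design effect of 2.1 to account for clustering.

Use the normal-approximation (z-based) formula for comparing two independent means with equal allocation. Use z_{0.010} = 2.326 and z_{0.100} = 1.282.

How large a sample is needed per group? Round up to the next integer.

n = 268 per group

n = (z_α + z_β)² · (σ₁² + σ₂²) / δ²
  = (2.326 + 1.282)² · (2·4.2² = 35.28) / 1.9²
  = 13.0177 · 35.28 / 3.61
  = 127.22
Design effect: 2.1 × 127.22 = 267.16.
Round up → n = 268 per group.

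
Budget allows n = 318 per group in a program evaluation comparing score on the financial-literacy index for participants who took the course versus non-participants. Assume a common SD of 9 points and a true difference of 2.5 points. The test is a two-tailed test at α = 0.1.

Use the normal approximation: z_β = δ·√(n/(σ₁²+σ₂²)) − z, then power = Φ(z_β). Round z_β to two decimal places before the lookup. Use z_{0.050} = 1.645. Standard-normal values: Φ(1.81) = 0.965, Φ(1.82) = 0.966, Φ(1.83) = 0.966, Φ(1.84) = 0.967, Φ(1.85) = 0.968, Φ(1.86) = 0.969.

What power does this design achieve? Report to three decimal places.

Power ≈ 0.969

z_β = δ·√(n/(σ₁²+σ₂²)) − z_{α/2}
    = 2.5 · √(318/162) − 1.645
    = 2.5 · 1.40106 − 1.645
    = 3.5026 − 1.645 = 1.8576 → 1.86
Power = Φ(1.86) = 0.969.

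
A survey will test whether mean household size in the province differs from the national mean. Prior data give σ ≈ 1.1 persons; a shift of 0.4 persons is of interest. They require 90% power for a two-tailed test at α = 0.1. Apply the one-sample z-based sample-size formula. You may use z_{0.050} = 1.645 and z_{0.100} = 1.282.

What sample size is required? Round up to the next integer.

n = 65

n = (z_{α/2} + z_β)² · σ² / δ²
  = (1.645 + 1.282)² · 1.1² / 0.4²
  = 8.5673 · 1.21 / 0.16
  = 64.79
Round up → n = 65.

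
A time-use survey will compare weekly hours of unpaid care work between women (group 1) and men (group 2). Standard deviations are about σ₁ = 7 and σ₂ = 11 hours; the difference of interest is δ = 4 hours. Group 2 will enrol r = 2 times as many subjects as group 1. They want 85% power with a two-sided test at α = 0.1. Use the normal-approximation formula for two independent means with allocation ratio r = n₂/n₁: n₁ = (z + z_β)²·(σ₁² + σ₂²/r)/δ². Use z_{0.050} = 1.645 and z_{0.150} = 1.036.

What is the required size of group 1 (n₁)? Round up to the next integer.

n₁ = (z_{α/2} + z_β)² · (σ₁² + σ₂²/r) / δ²
   = (1.645 + 1.036)² · (7² + 11²/2) / 4²
   = 7.1878 · (49 + 60.5) / 16
   = 7.1878 · 109.5 / 16
   = 49.19
Round up → n₁ = 50; n₂ = r·n₁ = 2 × 50 = 100.

n₁ = 50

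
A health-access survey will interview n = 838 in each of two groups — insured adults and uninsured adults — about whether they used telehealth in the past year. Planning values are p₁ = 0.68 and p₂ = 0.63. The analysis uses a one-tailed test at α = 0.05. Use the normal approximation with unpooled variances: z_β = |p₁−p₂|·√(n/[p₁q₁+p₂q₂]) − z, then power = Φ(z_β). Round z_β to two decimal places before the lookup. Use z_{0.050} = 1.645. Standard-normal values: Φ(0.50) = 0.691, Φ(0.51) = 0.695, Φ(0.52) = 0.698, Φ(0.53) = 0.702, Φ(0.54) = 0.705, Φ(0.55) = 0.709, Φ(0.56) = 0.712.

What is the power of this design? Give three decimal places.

Power ≈ 0.695

z_β = |p₁−p₂|·√(n/[p₁q₁+p₂q₂]) − z_α
    = 0.05 · √(838/0.4507) − 1.645
    = 0.05 · 43.1199 − 1.645
    = 2.1560 − 1.645 = 0.5110 → 0.51
Power = Φ(0.51) = 0.695.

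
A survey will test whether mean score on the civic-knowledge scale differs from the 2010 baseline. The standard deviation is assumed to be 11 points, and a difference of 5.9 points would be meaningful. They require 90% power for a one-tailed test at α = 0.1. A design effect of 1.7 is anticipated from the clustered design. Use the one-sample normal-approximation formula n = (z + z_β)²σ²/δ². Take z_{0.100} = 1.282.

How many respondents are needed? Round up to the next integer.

n = (z_α + z_β)² · σ² / δ²
  = (1.282 + 1.282)² · 11² / 5.9²
  = 6.5741 · 121 / 34.81
  = 22.85
Design effect: 1.7 × 22.85 = 38.85.
Round up → n = 39.

n = 39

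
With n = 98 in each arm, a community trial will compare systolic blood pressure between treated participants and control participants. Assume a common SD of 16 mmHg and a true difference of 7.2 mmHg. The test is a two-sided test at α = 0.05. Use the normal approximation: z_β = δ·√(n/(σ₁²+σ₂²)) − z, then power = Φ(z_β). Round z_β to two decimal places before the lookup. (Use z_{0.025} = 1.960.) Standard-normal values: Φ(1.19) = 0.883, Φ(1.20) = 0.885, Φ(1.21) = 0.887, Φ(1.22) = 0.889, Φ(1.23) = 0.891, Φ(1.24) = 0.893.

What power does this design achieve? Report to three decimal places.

z_β = δ·√(n/(σ₁²+σ₂²)) − z_{α/2}
    = 7.2 · √(98/512) − 1.960
    = 7.2 · 0.43750 − 1.960
    = 3.1500 − 1.960 = 1.1900 → 1.19
Power = Φ(1.19) = 0.883.

Power ≈ 0.883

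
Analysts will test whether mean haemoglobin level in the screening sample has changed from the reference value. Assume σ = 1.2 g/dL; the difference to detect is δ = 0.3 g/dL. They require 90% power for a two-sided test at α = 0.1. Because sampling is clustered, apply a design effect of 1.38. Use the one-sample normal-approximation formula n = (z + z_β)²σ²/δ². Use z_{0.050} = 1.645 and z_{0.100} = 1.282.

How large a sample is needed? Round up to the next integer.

n = (z_{α/2} + z_β)² · σ² / δ²
  = (1.645 + 1.282)² · 1.2² / 0.3²
  = 8.5673 · 1.44 / 0.09
  = 137.08
Design effect: 1.38 × 137.08 = 189.17.
Round up → n = 190.

n = 190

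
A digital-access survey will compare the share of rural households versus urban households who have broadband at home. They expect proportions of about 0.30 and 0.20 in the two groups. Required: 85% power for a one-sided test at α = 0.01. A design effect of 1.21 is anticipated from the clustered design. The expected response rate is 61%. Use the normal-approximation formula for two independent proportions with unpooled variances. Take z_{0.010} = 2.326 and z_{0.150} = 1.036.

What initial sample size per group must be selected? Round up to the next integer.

n = (z_α + z_β)² · [p₁(1−p₁) + p₂(1−p₂)] / (p₁ − p₂)²
  = (2.326 + 1.036)² · (0.30·0.70 + 0.20·0.80) / (0.10)²
  = (3.362)² · (0.2100 + 0.1600) / 0.0100
  = 11.3030 · 0.3700 / 0.0100
  = 418.21
Design effect: 1.21 × 418.21 = 506.04.
Adjust for 61% response: 506.04 / 0.61 = 829.57.
Round up → n = 830 per group.

n = 830 per group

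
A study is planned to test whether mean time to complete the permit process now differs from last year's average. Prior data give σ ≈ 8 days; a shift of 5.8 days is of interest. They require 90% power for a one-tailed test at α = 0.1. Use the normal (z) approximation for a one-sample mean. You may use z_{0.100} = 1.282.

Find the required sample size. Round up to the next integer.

n = 13

n = (z_α + z_β)² · σ² / δ²
  = (1.282 + 1.282)² · 8² / 5.8²
  = 6.5741 · 64 / 33.64
  = 12.51
Round up → n = 13.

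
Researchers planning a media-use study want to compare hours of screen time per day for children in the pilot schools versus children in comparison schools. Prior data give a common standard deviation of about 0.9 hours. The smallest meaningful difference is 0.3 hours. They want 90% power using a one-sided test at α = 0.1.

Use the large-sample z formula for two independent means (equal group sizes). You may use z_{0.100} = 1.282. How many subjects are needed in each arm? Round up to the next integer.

n = 119 per group

n = (z_α + z_β)² · (σ₁² + σ₂²) / δ²
  = (1.282 + 1.282)² · (2·0.9² = 1.62) / 0.3²
  = 6.5741 · 1.62 / 0.09
  = 118.33
Round up → n = 119 per group.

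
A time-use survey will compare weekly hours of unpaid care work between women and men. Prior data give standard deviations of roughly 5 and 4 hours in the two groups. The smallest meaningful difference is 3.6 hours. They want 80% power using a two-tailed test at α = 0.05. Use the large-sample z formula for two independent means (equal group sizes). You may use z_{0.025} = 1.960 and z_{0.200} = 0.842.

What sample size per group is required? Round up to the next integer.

n = (z_{α/2} + z_β)² · (σ₁² + σ₂²) / δ²
  = (1.960 + 0.842)² · (5² + 4² = 41) / 3.6²
  = 7.8512 · 41 / 12.96
  = 24.84
Round up → n = 25 per group.

n = 25 per group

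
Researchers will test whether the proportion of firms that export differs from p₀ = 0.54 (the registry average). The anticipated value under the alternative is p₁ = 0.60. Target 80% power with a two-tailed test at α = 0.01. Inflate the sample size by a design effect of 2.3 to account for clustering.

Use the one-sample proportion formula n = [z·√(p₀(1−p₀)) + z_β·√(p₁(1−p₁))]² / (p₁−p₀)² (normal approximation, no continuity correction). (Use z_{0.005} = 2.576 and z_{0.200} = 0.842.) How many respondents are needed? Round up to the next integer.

n = [z_{α/2}·√(p₀q₀) + z_β·√(p₁q₁)]² / (p₁ − p₀)²
  = [2.576·√(0.54·0.46) + 0.842·√(0.60·0.40)]² / (0.06)²
  = [2.576·0.4984 + 0.842·0.4899]² / 0.0036
  = [1.6964]² / 0.0036
  = 799.35
Design effect: 2.3 × 799.35 = 1838.50.
Round up → n = 1839.

n = 1839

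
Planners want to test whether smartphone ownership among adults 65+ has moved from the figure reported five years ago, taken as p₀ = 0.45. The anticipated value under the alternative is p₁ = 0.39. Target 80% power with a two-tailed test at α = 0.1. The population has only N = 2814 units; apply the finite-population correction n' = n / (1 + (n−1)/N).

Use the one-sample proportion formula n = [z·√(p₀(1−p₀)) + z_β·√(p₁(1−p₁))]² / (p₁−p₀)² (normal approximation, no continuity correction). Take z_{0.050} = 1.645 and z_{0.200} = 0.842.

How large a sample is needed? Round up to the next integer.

n = [z_{α/2}·√(p₀q₀) + z_β·√(p₁q₁)]² / (p₁ − p₀)²
  = [1.645·√(0.45·0.55) + 0.842·√(0.39·0.61)]² / (-0.06)²
  = [1.645·0.4975 + 0.842·0.4877]² / 0.0036
  = [1.2291]² / 0.0036
  = 419.61
Finite-population correction (N = 2814): 419.61 / (1 + (419.61 − 1)/2814) = 365.27.
Round up → n = 366.

n = 366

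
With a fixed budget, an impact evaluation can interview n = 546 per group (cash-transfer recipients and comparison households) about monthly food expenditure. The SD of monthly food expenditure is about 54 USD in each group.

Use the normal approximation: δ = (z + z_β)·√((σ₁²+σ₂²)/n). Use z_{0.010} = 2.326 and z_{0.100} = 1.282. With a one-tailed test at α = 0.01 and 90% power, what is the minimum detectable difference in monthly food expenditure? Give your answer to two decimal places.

Minimum detectable difference ≈ 11.79 USD

δ = (z_α + z_β) · √((σ₁²+σ₂²)/n)
  = (2.326 + 1.282) · √(5832/546)
  = 3.608 · √10.6813
  = 3.608 · 3.2682
  = 11.7918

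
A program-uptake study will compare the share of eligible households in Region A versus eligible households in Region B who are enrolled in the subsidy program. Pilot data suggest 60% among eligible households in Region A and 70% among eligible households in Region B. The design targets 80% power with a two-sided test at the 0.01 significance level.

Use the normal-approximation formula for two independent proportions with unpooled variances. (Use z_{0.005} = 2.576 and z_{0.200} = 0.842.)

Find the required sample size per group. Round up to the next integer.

n = 526 per group

n = (z_{α/2} + z_β)² · [p₁(1−p₁) + p₂(1−p₂)] / (p₁ − p₂)²
  = (2.576 + 0.842)² · (0.60·0.40 + 0.70·0.30) / (-0.10)²
  = (3.418)² · (0.2400 + 0.2100) / 0.0100
  = 11.6827 · 0.4500 / 0.0100
  = 525.72
Round up → n = 526 per group.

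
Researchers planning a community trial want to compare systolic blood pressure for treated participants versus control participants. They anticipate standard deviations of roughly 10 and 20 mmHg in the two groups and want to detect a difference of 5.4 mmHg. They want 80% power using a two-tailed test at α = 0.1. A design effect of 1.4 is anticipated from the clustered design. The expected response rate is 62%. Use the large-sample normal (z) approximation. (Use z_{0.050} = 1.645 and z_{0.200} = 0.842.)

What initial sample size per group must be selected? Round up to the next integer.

n = (z_{α/2} + z_β)² · (σ₁² + σ₂²) / δ²
  = (1.645 + 0.842)² · (10² + 20² = 500) / 5.4²
  = 6.1852 · 500 / 29.16
  = 106.06
Design effect: 1.4 × 106.06 = 148.48.
Adjust for 62% response: 148.48 / 0.62 = 239.48.
Round up → n = 240 per group.

n = 240 per group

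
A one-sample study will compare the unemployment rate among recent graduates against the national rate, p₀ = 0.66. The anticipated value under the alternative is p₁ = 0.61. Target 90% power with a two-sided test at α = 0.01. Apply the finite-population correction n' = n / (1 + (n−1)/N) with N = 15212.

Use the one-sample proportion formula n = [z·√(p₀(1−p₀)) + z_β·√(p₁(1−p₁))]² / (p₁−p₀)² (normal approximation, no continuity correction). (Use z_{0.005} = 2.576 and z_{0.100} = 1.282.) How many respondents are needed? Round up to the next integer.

n = 1251

n = [z_{α/2}·√(p₀q₀) + z_β·√(p₁q₁)]² / (p₁ − p₀)²
  = [2.576·√(0.66·0.34) + 1.282·√(0.61·0.39)]² / (-0.05)²
  = [2.576·0.4737 + 1.282·0.4877]² / 0.0025
  = [1.8456]² / 0.0025
  = 1362.45
Finite-population correction (N = 15212): 1362.45 / (1 + (1362.45 − 1)/15212) = 1250.53.
Round up → n = 1251.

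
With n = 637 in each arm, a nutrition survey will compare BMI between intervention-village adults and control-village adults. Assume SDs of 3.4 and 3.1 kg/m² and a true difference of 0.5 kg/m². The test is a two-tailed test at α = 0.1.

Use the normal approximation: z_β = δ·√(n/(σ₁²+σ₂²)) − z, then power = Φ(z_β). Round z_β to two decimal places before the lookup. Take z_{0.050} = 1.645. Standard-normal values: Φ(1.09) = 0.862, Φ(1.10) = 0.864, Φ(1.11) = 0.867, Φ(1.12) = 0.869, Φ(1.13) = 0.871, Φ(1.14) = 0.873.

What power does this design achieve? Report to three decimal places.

z_β = δ·√(n/(σ₁²+σ₂²)) − z_{α/2}
    = 0.5 · √(637/21.17) − 1.645
    = 0.5 · 5.48541 − 1.645
    = 2.7427 − 1.645 = 1.0977 → 1.10
Power = Φ(1.10) = 0.864.

Power ≈ 0.864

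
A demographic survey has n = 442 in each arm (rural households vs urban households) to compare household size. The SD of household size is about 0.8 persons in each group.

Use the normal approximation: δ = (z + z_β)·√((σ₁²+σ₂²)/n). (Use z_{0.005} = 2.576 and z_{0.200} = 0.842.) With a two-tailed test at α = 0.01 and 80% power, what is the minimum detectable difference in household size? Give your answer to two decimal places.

δ = (z_{α/2} + z_β) · √((σ₁²+σ₂²)/n)
  = (2.576 + 0.842) · √(1.28/442)
  = 3.418 · √0.0029
  = 3.418 · 0.0538
  = 0.1839

Minimum detectable difference ≈ 0.18 persons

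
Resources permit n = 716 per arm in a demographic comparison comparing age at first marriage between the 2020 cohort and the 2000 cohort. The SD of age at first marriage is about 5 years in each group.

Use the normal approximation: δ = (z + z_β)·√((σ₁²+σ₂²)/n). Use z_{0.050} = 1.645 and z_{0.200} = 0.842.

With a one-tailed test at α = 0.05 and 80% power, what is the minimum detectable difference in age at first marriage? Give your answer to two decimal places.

Minimum detectable difference ≈ 0.66 years

δ = (z_α + z_β) · √((σ₁²+σ₂²)/n)
  = (1.645 + 0.842) · √(50/716)
  = 2.487 · √0.06983
  = 2.487 · 0.2643
  = 0.6572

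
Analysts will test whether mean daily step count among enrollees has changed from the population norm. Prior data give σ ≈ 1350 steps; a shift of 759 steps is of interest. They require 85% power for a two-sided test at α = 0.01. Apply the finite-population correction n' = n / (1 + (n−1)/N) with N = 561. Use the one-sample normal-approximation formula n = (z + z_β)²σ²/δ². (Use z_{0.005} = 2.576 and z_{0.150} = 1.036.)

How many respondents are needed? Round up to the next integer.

n = 39

n = (z_{α/2} + z_β)² · σ² / δ²
  = (2.576 + 1.036)² · 1350² / 759²
  = 13.0465 · 1822500 / 576081
  = 41.27
Finite-population correction (N = 561): 41.27 / (1 + (41.27 − 1)/561) = 38.51.
Round up → n = 39.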